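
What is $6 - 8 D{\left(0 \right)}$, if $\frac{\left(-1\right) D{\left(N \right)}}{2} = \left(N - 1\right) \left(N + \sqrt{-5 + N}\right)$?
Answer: $6 - 16 i \sqrt{5} \approx 6.0 - 35.777 i$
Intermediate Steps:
$D{\left(N \right)} = - 2 \left(-1 + N\right) \left(N + \sqrt{-5 + N}\right)$ ($D{\left(N \right)} = - 2 \left(N - 1\right) \left(N + \sqrt{-5 + N}\right) = - 2 \left(-1 + N\right) \left(N + \sqrt{-5 + N}\right)$)
$6 - 8 D{\left(0 \right)} = 6 - 8 \left(- 2 \cdot 0^{2} + 2 \cdot 0 + 2 \sqrt{-5 + 0} - 0 \sqrt{-5 + 0}\right) = 6 - 8 \left(\left(-2\right) 0 + 0 + 2 \sqrt{-5} - 0 \sqrt{-5}\right) = 6 - 8 \left(0 + 0 + 2 i \sqrt{5} - 0 i \sqrt{5}\right) = 6 - 8 \left(0 + 0 + 2 i \sqrt{5} + 0\right) = 6 - 8 \cdot 2 i \sqrt{5} = 6 - 16 i \sqrt{5}$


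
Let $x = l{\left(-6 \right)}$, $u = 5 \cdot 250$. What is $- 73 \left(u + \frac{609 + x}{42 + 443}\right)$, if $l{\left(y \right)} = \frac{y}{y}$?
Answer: $- \frac{8860156}{97} \approx -91342.0$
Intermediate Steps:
$u = 1250$
$l{\left(y \right)} = 1$
$x = 1$
$- 73 \left(u + \frac{609 + x}{42 + 443}\right) = - 73 \left(1250 + \frac{609 + 1}{42 + 443}\right) = - 73 \left(1250 + \frac{610}{485}\right) = - 73 \left(1250 + 610 \cdot \frac{1}{485}\right) = - 73 \left(1250 + \frac{122}{97}\right) = \left(-73\right) \frac{121372}{97} = - \frac{8860156}{97}$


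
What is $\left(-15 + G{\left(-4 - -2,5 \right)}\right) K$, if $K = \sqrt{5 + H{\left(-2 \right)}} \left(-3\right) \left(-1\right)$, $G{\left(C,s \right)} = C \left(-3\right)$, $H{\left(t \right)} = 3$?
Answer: $- 54 \sqrt{2} \approx -76.368$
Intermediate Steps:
$G{\left(C,s \right)} = - 3 C$
$K = 6 \sqrt{2}$ ($K = \sqrt{5 + 3} \left(-3\right) \left(-1\right) = \sqrt{8} \left(-3\right) \left(-1\right) = 2 \sqrt{2} \left(-3\right) \left(-1\right) = - 6 \sqrt{2} \left(-1\right) = 6 \sqrt{2} \approx 8.4853$)
$\left(-15 + G{\left(-4 - -2,5 \right)}\right) K = \left(-15 - 3 \left(-4 - -2\right)\right) 6 \sqrt{2} = \left(-15 - 3 \left(-4 + 2\right)\right) 6 \sqrt{2} = \left(-15 - -6\right) 6 \sqrt{2} = \left(-15 + 6\right) 6 \sqrt{2} = - 9 \cdot 6 \sqrt{2} = - 54 \sqrt{2}$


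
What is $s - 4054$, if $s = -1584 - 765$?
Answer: $-6403$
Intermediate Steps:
$s = -2349$
$s - 4054 = -2349 - 4054 = -6403$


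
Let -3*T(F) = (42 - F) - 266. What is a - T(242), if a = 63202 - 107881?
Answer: -134503/3 ≈ -44834.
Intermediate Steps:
a = -44679
T(F) = 224/3 + F/3 (T(F) = -((42 - F) - 266)/3 = -(-224 - F)/3 = 224/3 + F/3)
a - T(242) = -44679 - (224/3 + (⅓)*242) = -44679 - (224/3 + 242/3) = -44679 - 1*466/3 = -44679 - 466/3 = -134503/3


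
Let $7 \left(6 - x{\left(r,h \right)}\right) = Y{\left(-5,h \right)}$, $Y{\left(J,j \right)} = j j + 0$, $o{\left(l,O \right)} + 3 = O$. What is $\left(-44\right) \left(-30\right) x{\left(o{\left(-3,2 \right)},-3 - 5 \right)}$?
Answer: $- \frac{29040}{7} \approx -4148.6$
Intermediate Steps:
$o{\left(l,O \right)} = -3 + O$
$Y{\left(J,j \right)} = j^{2}$ ($Y{\left(J,j \right)} = j^{2} + 0 = j^{2}$)
$x{\left(r,h \right)} = 6 - \frac{h^{2}}{7}$
$\left(-44\right) \left(-30\right) x{\left(o{\left(-3,2 \right)},-3 - 5 \right)} = \left(-44\right) \left(-30\right) \left(6 - \frac{\left(-3 - 5\right)^{2}}{7}\right) = 1320 \left(6 - \frac{\left(-8\right)^{2}}{7}\right) = 1320 \left(6 - \frac{64}{7}\right) = 1320 \left(- \frac{22}{7}\right) = - \frac{29040}{7}$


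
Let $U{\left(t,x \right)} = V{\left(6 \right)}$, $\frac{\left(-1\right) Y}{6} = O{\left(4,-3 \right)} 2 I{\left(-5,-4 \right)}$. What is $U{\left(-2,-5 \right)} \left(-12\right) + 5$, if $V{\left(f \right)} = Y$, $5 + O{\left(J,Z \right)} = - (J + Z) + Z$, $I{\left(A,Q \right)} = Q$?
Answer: $5189$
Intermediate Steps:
$O{\left(J,Z \right)} = -5 - J$ ($O{\left(J,Z \right)} = -5 + \left(- (J + Z) + Z\right) = -5 + \left(\left(- J - Z\right) + Z\right) = -5 - J$)
$Y = -432$ ($Y = - 6 \left(-5 - 4\right) 2 \left(-4\right) = - 6 \left(-9\right) 2 \left(-4\right) = - 6 \left(\left(-18\right) \left(-4\right)\right) = \left(-6\right) 72 = -432$)
$V{\left(f \right)} = -432$
$U{\left(t,x \right)} = -432$
$U{\left(-2,-5 \right)} \left(-12\right) + 5 = \left(-432\right) \left(-12\right) + 5 = 5184 + 5 = 5189$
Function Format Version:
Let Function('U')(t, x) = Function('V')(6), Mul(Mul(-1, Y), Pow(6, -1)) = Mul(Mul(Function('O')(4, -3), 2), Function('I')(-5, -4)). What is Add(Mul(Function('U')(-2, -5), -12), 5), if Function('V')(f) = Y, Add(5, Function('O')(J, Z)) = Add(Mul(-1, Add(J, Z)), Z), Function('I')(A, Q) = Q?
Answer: 5189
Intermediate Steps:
Function('O')(J, Z) = Add(-5, Mul(-1, J)) (Function('O')(J, Z) = Add(-5, Add(Mul(-1, Add(J, Z)), Z)) = Add(-5, Add(Add(Mul(-1, J), Mul(-1, Z)), Z)) = Add(-5, Mul(-1, J)))
Y = -432 (Y = Mul(-6, Mul(Mul(Add(-5, Mul(-1, 4)), 2), -4)) = Mul(-6, Mul(Mul(Add(-5, -4), 2), -4)) = Mul(-6, Mul(Mul(-9, 2), -4)) = Mul(-6, Mul(-18, -4)) = Mul(-6, 72) = -432)
Function('V')(f) = -432
Function('U')(t, x) = -432
Add(Mul(Function('U')(-2, -5), -12), 5) = Add(Mul(-432, -12), 5) = Add(5184, 5) = 5189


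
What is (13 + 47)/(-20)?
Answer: -3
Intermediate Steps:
(13 + 47)/(-20) = 60*(-1/20) = -3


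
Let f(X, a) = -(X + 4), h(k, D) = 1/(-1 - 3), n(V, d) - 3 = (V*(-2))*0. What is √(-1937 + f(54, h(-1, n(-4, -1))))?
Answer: I*√1995 ≈ 44.665*I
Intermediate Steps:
n(V, d) = 3 (n(V, d) = 3 + (V*(-2))*0 = 3 - 2*V*0 = 3 + 0 = 3)
h(k, D) = -¼ (h(k, D) = 1/(-4) = -¼)
f(X, a) = -4 - X (f(X, a) = -(4 + X) = -4 - X)
√(-1937 + f(54, h(-1, n(-4, -1)))) = √(-1937 + (-4 - 1*54)) = √(-1937 + (-4 - 54)) = √(-1937 - 58) = √(-1995) = I*√1995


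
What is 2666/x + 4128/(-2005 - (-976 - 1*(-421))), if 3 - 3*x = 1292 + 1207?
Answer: -1825049/301600 ≈ -6.0512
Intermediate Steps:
x = -832 (x = 1 - (1292 + 1207)/3 = 1 - 1/3*2499 = 1 - 833 = -832)
2666/x + 4128/(-2005 - (-976 - 1*(-421))) = 2666/(-832) + 4128/(-2005 - (-976 - 1*(-421))) = 2666*(-1/832) + 4128/(-2005 - (-976 + 421)) = -1333/416 + 4128/(-2005 - 1*(-555)) = -1333/416 + 4128/(-2005 + 555) = -1333/416 + 4128/(-1450) = -1333/416 + 4128*(-1/1450) = -1333/416 - 2064/725 = -1825049/301600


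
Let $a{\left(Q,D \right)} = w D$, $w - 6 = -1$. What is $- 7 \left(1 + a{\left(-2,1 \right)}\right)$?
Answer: $-42$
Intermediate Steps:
$w = 5$ ($w = 6 - 1 = 5$)
$a{\left(Q,D \right)} = 5 D$
$- 7 \left(1 + a{\left(-2,1 \right)}\right) = - 7 \left(1 + 5 \cdot 1\right) = - 7 \left(1 + 5\right) = \left(-7\right) 6 = -42$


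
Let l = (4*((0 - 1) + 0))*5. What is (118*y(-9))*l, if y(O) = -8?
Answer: 18880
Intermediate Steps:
l = -20 (l = (4*(-1 + 0))*5 = (4*(-1))*5 = -4*5 = -20)
(118*y(-9))*l = (118*(-8))*(-20) = -944*(-20) = 18880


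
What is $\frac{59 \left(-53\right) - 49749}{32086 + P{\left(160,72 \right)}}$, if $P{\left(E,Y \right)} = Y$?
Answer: $- \frac{26438}{16079} \approx -1.6443$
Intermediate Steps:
$\frac{59 \left(-53\right) - 49749}{32086 + P{\left(160,72 \right)}} = \frac{59 \left(-53\right) - 49749}{32086 + 72} = \frac{-3127 - 49749}{32158} = \left(-52876\right) \frac{1}{32158} = - \frac{26438}{16079}$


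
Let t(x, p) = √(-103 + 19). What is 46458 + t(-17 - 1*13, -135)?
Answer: 46458 + 2*I*√21 ≈ 46458.0 + 9.1651*I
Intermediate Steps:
t(x, p) = 2*I*√21 (t(x, p) = √(-84) = 2*I*√21)
46458 + t(-17 - 1*13, -135) = 46458 + 2*I*√21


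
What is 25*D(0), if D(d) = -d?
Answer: 0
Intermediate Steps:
25*D(0) = 25*(-1*0) = 25*0 = 0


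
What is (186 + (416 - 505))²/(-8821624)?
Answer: -9409/8821624 ≈ -0.0010666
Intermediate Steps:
(186 + (416 - 505))²/(-8821624) = (186 - 89)²*(-1/8821624) = 97²*(-1/8821624) = 9409*(-1/8821624) = -9409/8821624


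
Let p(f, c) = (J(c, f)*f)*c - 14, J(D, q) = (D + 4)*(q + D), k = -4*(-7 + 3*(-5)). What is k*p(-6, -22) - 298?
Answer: 5852934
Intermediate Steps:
k = 88 (k = -4*(-7 - 15) = -4*(-22) = 88)
J(D, q) = (4 + D)*(D + q)
p(f, c) = -14 + c*f*(c**2 + 4*c + 4*f + c*f) (p(f, c) = ((c**2 + 4*c + 4*f + c*f)*f)*c - 14 = (f*(c**2 + 4*c + 4*f + c*f))*c - 14 = c*f*(c**2 + 4*c + 4*f + c*f) - 14 = -14 + c*f*(c**2 + 4*c + 4*f + c*f))
k*p(-6, -22) - 298 = 88*(-14 - 22*(-6)*((-22)**2 + 4*(-22) + 4*(-6) - 22*(-6))) - 298 = 88*(-14 - 22*(-6)*(484 - 88 - 24 + 132)) - 298 = 88*(-14 - 22*(-6)*504) - 298 = 88*(-14 + 66528) - 298 = 88*66514 - 298 = 5853232 - 298 = 5852934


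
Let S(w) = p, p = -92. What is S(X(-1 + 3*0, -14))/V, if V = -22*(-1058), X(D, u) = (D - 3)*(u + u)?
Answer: -1/253 ≈ -0.0039526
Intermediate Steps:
X(D, u) = 2*u*(-3 + D) (X(D, u) = (-3 + D)*(2*u) = 2*u*(-3 + D))
V = 23276
S(w) = -92
S(X(-1 + 3*0, -14))/V = -92/23276 = -92*1/23276 = -1/253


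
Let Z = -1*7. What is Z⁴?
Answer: 2401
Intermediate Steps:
Z = -7
Z⁴ = (-7)⁴ = 2401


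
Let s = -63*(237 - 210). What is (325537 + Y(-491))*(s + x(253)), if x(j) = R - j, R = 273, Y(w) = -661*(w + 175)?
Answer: -898348253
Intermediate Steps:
Y(w) = -115675 - 661*w (Y(w) = -661*(175 + w) = -115675 - 661*w)
x(j) = 273 - j
s = -1701 (s = -63*27 = -1701)
(325537 + Y(-491))*(s + x(253)) = (325537 + (-115675 - 661*(-491)))*(-1701 + (273 - 1*253)) = (325537 + (-115675 + 324551))*(-1701 + (273 - 253)) = (325537 + 208876)*(-1701 + 20) = 534413*(-1681) = -898348253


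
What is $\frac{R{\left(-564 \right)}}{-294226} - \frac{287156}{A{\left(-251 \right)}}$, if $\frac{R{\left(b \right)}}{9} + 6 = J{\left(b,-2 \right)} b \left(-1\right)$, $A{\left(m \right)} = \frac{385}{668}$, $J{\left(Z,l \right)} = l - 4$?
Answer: $- \frac{28219240386329}{56638505} \approx -4.9823 \cdot 10^{5}$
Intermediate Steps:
$J{\left(Z,l \right)} = -4 + l$
$A{\left(m \right)} = \frac{385}{668}$ ($A{\left(m \right)} = 385 \cdot \frac{1}{668} = \frac{385}{668}$)
$R{\left(b \right)} = -54 + 54 b$ ($R{\left(b \right)} = -54 + 9 \left(-4 - 2\right) b \left(-1\right) = -54 + 9 - 6 b \left(-1\right) = -54 + 9 \cdot 6 b = -54 + 54 b$)
$\frac{R{\left(-564 \right)}}{-294226} - \frac{287156}{A{\left(-251 \right)}} = \frac{-54 + 54 \left(-564\right)}{-294226} - \frac{287156}{\frac{385}{668}} = \left(-54 - 30456\right) \left(- \frac{1}{294226}\right) - \frac{191820208}{385} = \left(-30510\right) \left(- \frac{1}{294226}\right) - \frac{191820208}{385} = \frac{15255}{147113} - \frac{191820208}{385} = - \frac{28219240386329}{56638505}$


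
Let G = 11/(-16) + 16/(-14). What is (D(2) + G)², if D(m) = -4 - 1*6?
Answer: 1755625/12544 ≈ 139.96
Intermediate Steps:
G = -205/112 (G = 11*(-1/16) + 16*(-1/14) = -11/16 - 8/7 = -205/112 ≈ -1.8304)
D(m) = -10 (D(m) = -4 - 6 = -10)
(D(2) + G)² = (-10 - 205/112)² = (-1325/112)² = 1755625/12544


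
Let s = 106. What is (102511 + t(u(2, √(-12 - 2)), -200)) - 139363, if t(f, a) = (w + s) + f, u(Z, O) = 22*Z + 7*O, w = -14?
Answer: -36716 + 7*I*√14 ≈ -36716.0 + 26.192*I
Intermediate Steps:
u(Z, O) = 7*O + 22*Z
t(f, a) = 92 + f (t(f, a) = (-14 + 106) + f = 92 + f)
(102511 + t(u(2, √(-12 - 2)), -200)) - 139363 = (102511 + (92 + (7*√(-12 - 2) + 22*2))) - 139363 = (102511 + (92 + (7*√(-14) + 44))) - 139363 = (102511 + (92 + (7*(I*√14) + 44))) - 139363 = (102511 + (92 + (7*I*√14 + 44))) - 139363 = (102511 + (92 + (44 + 7*I*√14))) - 139363 = (102511 + (136 + 7*I*√14)) - 139363 = (102647 + 7*I*√14) - 139363 = -36716 + 7*I*√14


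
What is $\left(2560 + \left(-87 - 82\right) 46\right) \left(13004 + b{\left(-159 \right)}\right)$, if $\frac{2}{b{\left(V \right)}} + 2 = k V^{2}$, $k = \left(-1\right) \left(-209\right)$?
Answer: $- \frac{358251780934740}{5283727} \approx -6.7803 \cdot 10^{7}$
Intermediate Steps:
$k = 209$
$b{\left(V \right)} = \frac{2}{-2 + 209 V^{2}}$
$\left(2560 + \left(-87 - 82\right) 46\right) \left(13004 + b{\left(-159 \right)}\right) = \left(2560 + \left(-87 - 82\right) 46\right) \left(13004 + \frac{2}{-2 + 209 \left(-159\right)^{2}}\right) = \left(2560 - 7774\right) \left(13004 + \frac{2}{-2 + 209 \cdot 25281}\right) = \left(2560 - 7774\right) \left(13004 + \frac{2}{-2 + 5283729}\right) = - 5214 \left(13004 + \frac{2}{5283727}\right) = \left(-5214\right) \frac{68709585910}{5283727} = - \frac{358251780934740}{5283727}$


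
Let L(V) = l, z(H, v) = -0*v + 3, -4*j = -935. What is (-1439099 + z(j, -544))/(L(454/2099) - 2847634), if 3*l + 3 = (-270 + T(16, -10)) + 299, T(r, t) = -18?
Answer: 2158644/4271447 ≈ 0.50537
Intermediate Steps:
j = 935/4 (j = -¼*(-935) = 935/4 ≈ 233.75)
l = 8/3 (l = -1 + ((-270 - 18) + 299)/3 = -1 + (-288 + 299)/3 = -1 + (⅓)*11 = -1 + 11/3 = 8/3 ≈ 2.6667)
z(H, v) = 3 (z(H, v) = -4*0 + 3 = 0 + 3 = 3)
L(V) = 8/3
(-1439099 + z(j, -544))/(L(454/2099) - 2847634) = (-1439099 + 3)/(8/3 - 2847634) = -1439096/(-8542894/3) = -1439096*(-3/8542894) = 2158644/4271447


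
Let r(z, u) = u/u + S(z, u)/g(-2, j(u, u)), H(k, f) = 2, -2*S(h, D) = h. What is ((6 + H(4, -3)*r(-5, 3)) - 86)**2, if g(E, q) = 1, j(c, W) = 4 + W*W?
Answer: 5329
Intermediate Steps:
j(c, W) = 4 + W**2
S(h, D) = -h/2
r(z, u) = 1 - z/2 (r(z, u) = u/u - z/2/1 = 1 - z/2*1 = 1 - z/2)
((6 + H(4, -3)*r(-5, 3)) - 86)**2 = ((6 + 2*(1 - 1/2*(-5))) - 86)**2 = ((6 + 2*(1 + 5/2)) - 86)**2 = ((6 + 2*(7/2)) - 86)**2 = ((6 + 7) - 86)**2 = (13 - 86)**2 = (-73)**2 = 5329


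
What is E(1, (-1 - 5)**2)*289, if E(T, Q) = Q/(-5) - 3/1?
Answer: -14739/5 ≈ -2947.8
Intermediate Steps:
E(T, Q) = -3 - Q/5 (E(T, Q) = Q*(-1/5) - 3*1 = -Q/5 - 3 = -3 - Q/5)
E(1, (-1 - 5)**2)*289 = (-3 - (-1 - 5)**2/5)*289 = (-3 - 1/5*(-6)**2)*289 = (-3 - 1/5*36)*289 = (-3 - 36/5)*289 = -51/5*289 = -14739/5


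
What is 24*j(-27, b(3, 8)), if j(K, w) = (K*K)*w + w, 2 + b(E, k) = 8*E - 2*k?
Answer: 105120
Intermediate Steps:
b(E, k) = -2 - 2*k + 8*E (b(E, k) = -2 + (8*E - 2*k) = -2 + (-2*k + 8*E) = -2 - 2*k + 8*E)
j(K, w) = w + w*K**2 (j(K, w) = K**2*w + w = w*K**2 + w = w + w*K**2)
24*j(-27, b(3, 8)) = 24*((-2 - 2*8 + 8*3)*(1 + (-27)**2)) = 24*((-2 - 16 + 24)*(1 + 729)) = 24*(6*730) = 24*4380 = 105120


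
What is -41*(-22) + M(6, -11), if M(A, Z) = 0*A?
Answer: 902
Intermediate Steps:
M(A, Z) = 0
-41*(-22) + M(6, -11) = -41*(-22) + 0 = 902 + 0 = 902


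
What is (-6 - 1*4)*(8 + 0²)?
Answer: -80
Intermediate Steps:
(-6 - 1*4)*(8 + 0²) = (-6 - 4)*(8 + 0) = -10*8 = -80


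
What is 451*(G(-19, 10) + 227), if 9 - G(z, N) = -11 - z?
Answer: 102828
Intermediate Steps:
G(z, N) = 20 + z (G(z, N) = 9 - (-11 - z) = 9 + (11 + z) = 20 + z)
451*(G(-19, 10) + 227) = 451*((20 - 19) + 227) = 451*(1 + 227) = 451*228 = 102828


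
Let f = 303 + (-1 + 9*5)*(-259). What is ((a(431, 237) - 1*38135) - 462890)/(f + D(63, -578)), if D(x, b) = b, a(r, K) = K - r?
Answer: 501219/11671 ≈ 42.946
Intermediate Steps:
f = -11093 (f = 303 + (-1 + 45)*(-259) = 303 + 44*(-259) = 303 - 11396 = -11093)
((a(431, 237) - 1*38135) - 462890)/(f + D(63, -578)) = (((237 - 1*431) - 1*38135) - 462890)/(-11093 - 578) = (((237 - 431) - 38135) - 462890)/(-11671) = ((-194 - 38135) - 462890)*(-1/11671) = (-38329 - 462890)*(-1/11671) = -501219*(-1/11671) = 501219/11671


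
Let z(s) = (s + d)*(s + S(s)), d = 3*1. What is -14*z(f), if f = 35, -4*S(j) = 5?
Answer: -17955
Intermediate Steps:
d = 3
S(j) = -5/4 (S(j) = -¼*5 = -5/4)
z(s) = (3 + s)*(-5/4 + s) (z(s) = (s + 3)*(s - 5/4) = (3 + s)*(-5/4 + s))
-14*z(f) = -14*(-15/4 + 35² + (7/4)*35) = -14*(-15/4 + 1225 + 245/4) = -14*2565/2 = -17955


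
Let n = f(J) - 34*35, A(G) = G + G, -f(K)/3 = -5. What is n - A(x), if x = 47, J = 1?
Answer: -1269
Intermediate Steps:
f(K) = 15 (f(K) = -3*(-5) = 15)
A(G) = 2*G
n = -1175 (n = 15 - 34*35 = 15 - 1190 = -1175)
n - A(x) = -1175 - 2*47 = -1175 - 1*94 = -1175 - 94 = -1269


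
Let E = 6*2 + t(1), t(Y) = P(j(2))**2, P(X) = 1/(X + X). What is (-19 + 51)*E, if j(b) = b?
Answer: 386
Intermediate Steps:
P(X) = 1/(2*X)
t(Y) = 1/16 (t(Y) = ((1/2)/2)**2 = ((1/2)*(1/2))**2 = (1/4)**2 = 1/16)
E = 193/16 (E = 6*2 + 1/16 = 12 + 1/16 = 193/16 ≈ 12.063)
(-19 + 51)*E = (-19 + 51)*(193/16) = 32*(193/16) = 386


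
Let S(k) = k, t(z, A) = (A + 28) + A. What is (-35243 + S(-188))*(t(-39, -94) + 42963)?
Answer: -1516553093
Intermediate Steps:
t(z, A) = 28 + 2*A (t(z, A) = (28 + A) + A = 28 + 2*A)
(-35243 + S(-188))*(t(-39, -94) + 42963) = (-35243 - 188)*((28 + 2*(-94)) + 42963) = -35431*((28 - 188) + 42963) = -35431*(-160 + 42963) = -35431*42803 = -1516553093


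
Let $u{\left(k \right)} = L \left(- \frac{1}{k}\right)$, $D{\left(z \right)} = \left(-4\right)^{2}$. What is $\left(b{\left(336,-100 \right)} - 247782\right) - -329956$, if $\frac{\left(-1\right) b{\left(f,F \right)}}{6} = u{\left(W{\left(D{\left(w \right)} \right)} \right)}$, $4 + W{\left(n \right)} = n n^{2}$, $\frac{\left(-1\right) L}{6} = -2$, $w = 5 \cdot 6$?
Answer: $\frac{28021340}{341} \approx 82174.0$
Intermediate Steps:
$w = 30$
$D{\left(z \right)} = 16$
$L = 12$ ($L = \left(-6\right) \left(-2\right) = 12$)
$W{\left(n \right)} = -4 + n^{3}$ ($W{\left(n \right)} = -4 + n n^{2} = -4 + n^{3}$)
$u{\left(k \right)} = - \frac{12}{k}$ ($u{\left(k \right)} = 12 \left(- \frac{1}{k}\right) = - \frac{12}{k}$)
$b{\left(f,F \right)} = \frac{6}{341}$ ($b{\left(f,F \right)} = - 6 \left(- \frac{12}{-4 + 16^{3}}\right) = - 6 \left(- \frac{12}{-4 + 4096}\right) = - 6 \left(- \frac{12}{4092}\right) = - 6 \left(\left(-12\right) \frac{1}{4092}\right) = \left(-6\right) \left(- \frac{1}{341}\right) = \frac{6}{341}$)
$\left(b{\left(336,-100 \right)} - 247782\right) - -329956 = \left(\frac{6}{341} - 247782\right) - -329956 = - \frac{84493656}{341} + 329956 = \frac{28021340}{341}$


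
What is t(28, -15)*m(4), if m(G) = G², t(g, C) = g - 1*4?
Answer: 384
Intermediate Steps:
t(g, C) = -4 + g (t(g, C) = g - 4 = -4 + g)
t(28, -15)*m(4) = (-4 + 28)*4² = 24*16 = 384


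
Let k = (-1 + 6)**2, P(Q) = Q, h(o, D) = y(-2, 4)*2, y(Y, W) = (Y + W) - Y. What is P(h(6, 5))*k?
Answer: 200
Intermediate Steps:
y(Y, W) = W (y(Y, W) = (W + Y) - Y = W)
h(o, D) = 8 (h(o, D) = 4*2 = 8)
k = 25 (k = 5**2 = 25)
P(h(6, 5))*k = 8*25 = 200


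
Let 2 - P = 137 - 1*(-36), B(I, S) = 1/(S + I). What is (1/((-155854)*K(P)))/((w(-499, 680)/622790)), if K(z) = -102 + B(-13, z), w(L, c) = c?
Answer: 1432417/24864401671 ≈ 5.7609e-5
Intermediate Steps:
B(I, S) = 1/(I + S)
P = -171 (P = 2 - (137 - 1*(-36)) = 2 - (137 + 36) = 2 - 1*173 = 2 - 173 = -171)
K(z) = -102 + 1/(-13 + z)
(1/((-155854)*K(P)))/((w(-499, 680)/622790)) = (1/((-155854)*(((1327 - 102*(-171))/(-13 - 171)))))/((680/622790)) = (-(-184/(1327 + 17442))/155854)/((680*(1/622790))) = (-1/(155854*((-1/184*18769))))/(68/62279) = -1/(155854*(-18769/184))*(62279/68) = -1/155854*(-184/18769)*(62279/68) = (92/1462611863)*(62279/68) = 1432417/24864401671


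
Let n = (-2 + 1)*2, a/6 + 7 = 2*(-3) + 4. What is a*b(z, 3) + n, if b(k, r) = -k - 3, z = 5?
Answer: 430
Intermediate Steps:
b(k, r) = -3 - k
a = -54 (a = -42 + 6*(2*(-3) + 4) = -42 + 6*(-6 + 4) = -42 + 6*(-2) = -42 - 12 = -54)
n = -2 (n = -1*2 = -2)
a*b(z, 3) + n = -54*(-3 - 1*5) - 2 = -54*(-3 - 5) - 2 = -54*(-8) - 2 = 432 - 2 = 430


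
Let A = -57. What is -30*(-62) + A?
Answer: 1803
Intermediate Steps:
-30*(-62) + A = -30*(-62) - 57 = 1860 - 57 = 1803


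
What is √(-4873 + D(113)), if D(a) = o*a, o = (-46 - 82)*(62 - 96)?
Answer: √486903 ≈ 697.78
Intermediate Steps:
o = 4352 (o = -128*(-34) = 4352)
D(a) = 4352*a
√(-4873 + D(113)) = √(-4873 + 4352*113) = √(-4873 + 491776) = √486903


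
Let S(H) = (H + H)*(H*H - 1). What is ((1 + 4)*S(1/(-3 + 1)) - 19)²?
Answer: 3721/16 ≈ 232.56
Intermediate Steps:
S(H) = 2*H*(-1 + H²) (S(H) = (2*H)*(H² - 1) = (2*H)*(-1 + H²) = 2*H*(-1 + H²))
((1 + 4)*S(1/(-3 + 1)) - 19)² = ((1 + 4)*(2*(-1 + (1/(-3 + 1))²)/(-3 + 1)) - 19)² = (5*(2*(-1 + (1/(-2))²)/(-2)) - 19)² = (5*(2*(-½)*(-1 + (-½)²)) - 19)² = (5*(2*(-½)*(-1 + ¼)) - 19)² = (5*(2*(-½)*(-¾)) - 19)² = (5*(¾) - 19)² = (15/4 - 19)² = (-61/4)² = 3721/16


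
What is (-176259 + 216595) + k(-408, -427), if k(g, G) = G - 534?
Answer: 39375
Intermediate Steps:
k(g, G) = -534 + G
(-176259 + 216595) + k(-408, -427) = (-176259 + 216595) + (-534 - 427) = 40336 - 961 = 39375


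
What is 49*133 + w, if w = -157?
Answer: 6360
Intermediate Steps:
49*133 + w = 49*133 - 157 = 6517 - 157 = 6360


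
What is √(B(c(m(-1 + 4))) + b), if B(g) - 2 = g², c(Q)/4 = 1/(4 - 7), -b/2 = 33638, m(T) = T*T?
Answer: 5*I*√24218/3 ≈ 259.37*I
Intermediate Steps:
m(T) = T²
b = -67276 (b = -2*33638 = -67276)
c(Q) = -4/3 (c(Q) = 4/(4 - 7) = 4/(-3) = 4*(-⅓) = -4/3)
B(g) = 2 + g²
√(B(c(m(-1 + 4))) + b) = √((2 + (-4/3)²) - 67276) = √((2 + 16/9) - 67276) = √(34/9 - 67276) = √(-605450/9) = 5*I*√24218/3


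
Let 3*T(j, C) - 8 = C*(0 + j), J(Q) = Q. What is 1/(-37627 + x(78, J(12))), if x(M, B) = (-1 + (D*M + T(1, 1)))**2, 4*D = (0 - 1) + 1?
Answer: -1/37623 ≈ -2.6579e-5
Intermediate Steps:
D = 0 (D = ((0 - 1) + 1)/4 = (-1 + 1)/4 = (1/4)*0 = 0)
T(j, C) = 8/3 + C*j/3 (T(j, C) = 8/3 + (C*(0 + j))/3 = 8/3 + (C*j)/3 = 8/3 + C*j/3)
x(M, B) = 4 (x(M, B) = (-1 + (0*M + (8/3 + (1/3)*1*1)))**2 = (-1 + (0 + (8/3 + 1/3)))**2 = (-1 + (0 + 3))**2 = (-1 + 3)**2 = 2**2 = 4)
1/(-37627 + x(78, J(12))) = 1/(-37627 + 4) = 1/(-37623) = -1/37623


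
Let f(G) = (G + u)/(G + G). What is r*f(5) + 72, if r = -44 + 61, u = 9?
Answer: 479/5 ≈ 95.800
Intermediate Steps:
f(G) = (9 + G)/(2*G) (f(G) = (G + 9)/(G + G) = (9 + G)/((2*G)) = (9 + G)*(1/(2*G)) = (9 + G)/(2*G))
r = 17
r*f(5) + 72 = 17*((½)*(9 + 5)/5) + 72 = 17*((½)*(⅕)*14) + 72 = 17*(7/5) + 72 = 119/5 + 72 = 479/5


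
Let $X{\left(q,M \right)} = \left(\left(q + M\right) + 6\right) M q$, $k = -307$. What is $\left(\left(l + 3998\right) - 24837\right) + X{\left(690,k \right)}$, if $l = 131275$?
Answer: $-82291434$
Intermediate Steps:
$X{\left(q,M \right)} = M q \left(6 + M + q\right)$ ($X{\left(q,M \right)} = \left(\left(M + q\right) + 6\right) M q = \left(6 + M + q\right) M q = M \left(6 + M + q\right) q = M q \left(6 + M + q\right)$)
$\left(\left(l + 3998\right) - 24837\right) + X{\left(690,k \right)} = \left(\left(131275 + 3998\right) - 24837\right) - 211830 \left(6 - 307 + 690\right) = \left(135273 - 24837\right) - 211830 \cdot 389 = 110436 - 82401870 = -82291434$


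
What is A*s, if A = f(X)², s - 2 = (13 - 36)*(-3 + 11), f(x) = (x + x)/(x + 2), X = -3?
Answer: -6552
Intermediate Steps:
f(x) = 2*x/(2 + x) (f(x) = (2*x)/(2 + x) = 2*x/(2 + x))
s = -182 (s = 2 + (13 - 36)*(-3 + 11) = 2 - 23*8 = 2 - 184 = -182)
A = 36 (A = (2*(-3)/(2 - 3))² = (2*(-3)/(-1))² = (2*(-3)*(-1))² = 6² = 36)
A*s = 36*(-182) = -6552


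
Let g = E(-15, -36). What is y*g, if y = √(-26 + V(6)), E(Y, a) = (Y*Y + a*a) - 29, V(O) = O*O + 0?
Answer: 1492*√10 ≈ 4718.1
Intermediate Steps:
V(O) = O² (V(O) = O² + 0 = O²)
E(Y, a) = -29 + Y² + a² (E(Y, a) = (Y² + a²) - 29 = -29 + Y² + a²)
g = 1492 (g = -29 + (-15)² + (-36)² = -29 + 225 + 1296 = 1492)
y = √10 (y = √(-26 + 6²) = √(-26 + 36) = √10 ≈ 3.1623)
y*g = √10*1492 = 1492*√10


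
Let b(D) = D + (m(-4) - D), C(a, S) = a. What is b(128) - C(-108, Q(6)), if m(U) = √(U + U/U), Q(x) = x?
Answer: 108 + I*√3 ≈ 108.0 + 1.732*I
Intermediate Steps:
m(U) = √(1 + U) (m(U) = √(U + 1) = √(1 + U))
b(D) = I*√3 (b(D) = D + (√(1 - 4) - D) = D + (√(-3) - D) = D + (I*√3 - D) = D + (-D + I*√3) = I*√3)
b(128) - C(-108, Q(6)) = I*√3 - 1*(-108) = I*√3 + 108 = 108 + I*√3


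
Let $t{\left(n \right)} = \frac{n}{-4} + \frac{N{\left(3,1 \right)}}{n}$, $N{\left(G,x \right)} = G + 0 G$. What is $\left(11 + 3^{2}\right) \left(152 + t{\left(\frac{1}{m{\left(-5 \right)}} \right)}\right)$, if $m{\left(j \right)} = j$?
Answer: $2741$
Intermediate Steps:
$N{\left(G,x \right)} = G$ ($N{\left(G,x \right)} = G + 0 = G$)
$t{\left(n \right)} = \frac{3}{n} - \frac{n}{4}$ ($t{\left(n \right)} = \frac{n}{-4} + \frac{3}{n} = n \left(- \frac{1}{4}\right) + \frac{3}{n} = - \frac{n}{4} + \frac{3}{n} = \frac{3}{n} - \frac{n}{4}$)
$\left(11 + 3^{2}\right) \left(152 + t{\left(\frac{1}{m{\left(-5 \right)}} \right)}\right) = \left(11 + 3^{2}\right) \left(152 + \left(\frac{3}{\frac{1}{-5}} - \frac{1}{4 \left(-5\right)}\right)\right) = \left(11 + 9\right) \left(152 + \left(\frac{3}{- \frac{1}{5}} - - \frac{1}{20}\right)\right) = 20 \left(152 + \left(3 \left(-5\right) + \frac{1}{20}\right)\right) = 20 \left(152 + \left(-15 + \frac{1}{20}\right)\right) = 20 \left(152 - \frac{299}{20}\right) = 20 \cdot \frac{2741}{20} = 2741$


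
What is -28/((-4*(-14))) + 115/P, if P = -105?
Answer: -67/42 ≈ -1.5952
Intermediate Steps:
P = -105 (P = -21*5 = -105)
-28/((-4*(-14))) + 115/P = -28/((-4*(-14))) + 115/(-105) = -28/56 + 115*(-1/105) = -28*1/56 - 23/21 = -½ - 23/21 = -67/42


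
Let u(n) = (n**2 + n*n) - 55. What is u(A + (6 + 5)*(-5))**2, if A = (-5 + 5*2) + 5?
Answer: 15960025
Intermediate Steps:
A = 10 (A = (-5 + 10) + 5 = 5 + 5 = 10)
u(n) = -55 + 2*n**2 (u(n) = (n**2 + n**2) - 55 = 2*n**2 - 55 = -55 + 2*n**2)
u(A + (6 + 5)*(-5))**2 = (-55 + 2*(10 + (6 + 5)*(-5))**2)**2 = (-55 + 2*(10 + 11*(-5))**2)**2 = (-55 + 2*(10 - 55)**2)**2 = (-55 + 2*(-45)**2)**2 = (-55 + 2*2025)**2 = (-55 + 4050)**2 = 3995**2 = 15960025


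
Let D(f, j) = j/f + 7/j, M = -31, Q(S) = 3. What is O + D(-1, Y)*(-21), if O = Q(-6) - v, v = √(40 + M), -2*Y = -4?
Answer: -63/2 ≈ -31.500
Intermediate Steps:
Y = 2 (Y = -½*(-4) = 2)
v = 3 (v = √(40 - 31) = √9 = 3)
D(f, j) = 7/j + j/f
O = 0 (O = 3 - 1*3 = 3 - 3 = 0)
O + D(-1, Y)*(-21) = 0 + (7/2 + 2/(-1))*(-21) = 0 + (7*(½) + 2*(-1))*(-21) = 0 + (7/2 - 2)*(-21) = 0 + (3/2)*(-21) = 0 - 63/2 = -63/2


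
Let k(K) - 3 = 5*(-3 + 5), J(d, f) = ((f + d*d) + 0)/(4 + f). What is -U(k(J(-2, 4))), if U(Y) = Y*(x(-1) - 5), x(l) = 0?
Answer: 65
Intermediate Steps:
J(d, f) = (f + d²)/(4 + f) (J(d, f) = ((f + d²) + 0)/(4 + f) = (f + d²)/(4 + f))
k(K) = 13 (k(K) = 3 + 5*(-3 + 5) = 3 + 5*2 = 3 + 10 = 13)
U(Y) = -5*Y (U(Y) = Y*(0 - 5) = Y*(-5) = -5*Y)
-U(k(J(-2, 4))) = -(-5)*13 = -1*(-65) = 65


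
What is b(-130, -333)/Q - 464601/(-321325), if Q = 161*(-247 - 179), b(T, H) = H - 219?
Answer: 232191997/159698525 ≈ 1.4539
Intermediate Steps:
b(T, H) = -219 + H
Q = -68586 (Q = 161*(-426) = -68586)
b(-130, -333)/Q - 464601/(-321325) = (-219 - 333)/(-68586) - 464601/(-321325) = -552*(-1/68586) - 464601*(-1/321325) = 4/497 + 464601/321325 = 232191997/159698525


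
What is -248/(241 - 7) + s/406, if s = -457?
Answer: -103813/47502 ≈ -2.1854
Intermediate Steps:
-248/(241 - 7) + s/406 = -248/(241 - 7) - 457/406 = -248/234 - 457*1/406 = -248*1/234 - 457/406 = -124/117 - 457/406 = -103813/47502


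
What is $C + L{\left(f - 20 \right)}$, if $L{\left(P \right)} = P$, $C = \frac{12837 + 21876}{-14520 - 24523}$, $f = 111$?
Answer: $\frac{3518200}{39043} \approx 90.111$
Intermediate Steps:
$C = - \frac{34713}{39043}$ ($C = \frac{34713}{-39043} = 34713 \left(- \frac{1}{39043}\right) = - \frac{34713}{39043} \approx -0.8891$)
$C + L{\left(f - 20 \right)} = - \frac{34713}{39043} + \left(111 - 20\right) = - \frac{34713}{39043} + 91 = \frac{3518200}{39043}$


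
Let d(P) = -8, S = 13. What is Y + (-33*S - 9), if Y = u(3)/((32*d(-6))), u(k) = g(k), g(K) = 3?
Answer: -112131/256 ≈ -438.01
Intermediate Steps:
u(k) = 3
Y = -3/256 (Y = 3/((32*(-8))) = 3/(-256) = 3*(-1/256) = -3/256 ≈ -0.011719)
Y + (-33*S - 9) = -3/256 + (-33*13 - 9) = -3/256 + (-429 - 9) = -3/256 - 438 = -112131/256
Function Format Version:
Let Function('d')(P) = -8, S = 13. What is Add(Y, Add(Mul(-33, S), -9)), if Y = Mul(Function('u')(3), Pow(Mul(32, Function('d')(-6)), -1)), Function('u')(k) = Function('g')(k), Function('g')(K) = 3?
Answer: Rational(-112131, 256) ≈ -438.01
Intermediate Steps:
Function('u')(k) = 3
Y = Rational(-3, 256) (Y = Mul(3, Pow(Mul(32, -8), -1)) = Mul(3, Pow(-256, -1)) = Mul(3, Rational(-1, 256)) = Rational(-3, 256) ≈ -0.011719)
Add(Y, Add(Mul(-33, S), -9)) = Add(Rational(-3, 256), Add(Mul(-33, 13), -9)) = Add(Rational(-3, 256), Add(-429, -9)) = Add(Rational(-3, 256), -438) = Rational(-112131, 256)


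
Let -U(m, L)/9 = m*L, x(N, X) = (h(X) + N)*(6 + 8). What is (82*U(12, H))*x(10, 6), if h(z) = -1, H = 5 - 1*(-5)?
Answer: -11158560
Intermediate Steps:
H = 10 (H = 5 + 5 = 10)
x(N, X) = -14 + 14*N (x(N, X) = (-1 + N)*(6 + 8) = (-1 + N)*14 = -14 + 14*N)
U(m, L) = -9*L*m (U(m, L) = -9*m*L = -9*L*m)
(82*U(12, H))*x(10, 6) = (82*(-9*10*12))*(-14 + 14*10) = (82*(-1080))*(-14 + 140) = -88560*126 = -11158560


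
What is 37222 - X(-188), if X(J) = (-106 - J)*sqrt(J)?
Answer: 37222 - 164*I*sqrt(47) ≈ 37222.0 - 1124.3*I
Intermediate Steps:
X(J) = sqrt(J)*(-106 - J)
37222 - X(-188) = 37222 - sqrt(-188)*(-106 - 1*(-188)) = 37222 - 2*I*sqrt(47)*(-106 + 188) = 37222 - 2*I*sqrt(47)*82 = 37222 - 164*I*sqrt(47)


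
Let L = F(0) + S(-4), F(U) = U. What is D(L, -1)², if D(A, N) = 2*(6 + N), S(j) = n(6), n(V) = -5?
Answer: 100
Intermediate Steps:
S(j) = -5
L = -5 (L = 0 - 5 = -5)
D(A, N) = 12 + 2*N
D(L, -1)² = (12 + 2*(-1))² = (12 - 2)² = 10² = 100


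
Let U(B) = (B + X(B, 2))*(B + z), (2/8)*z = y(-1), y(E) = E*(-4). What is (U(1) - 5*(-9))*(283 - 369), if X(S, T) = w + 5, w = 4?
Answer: -18490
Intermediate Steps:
X(S, T) = 9 (X(S, T) = 4 + 5 = 9)
y(E) = -4*E
z = 16 (z = 4*(-4*(-1)) = 4*4 = 16)
U(B) = (9 + B)*(16 + B) (U(B) = (B + 9)*(B + 16) = (9 + B)*(16 + B))
(U(1) - 5*(-9))*(283 - 369) = ((144 + 1**2 + 25*1) - 5*(-9))*(283 - 369) = ((144 + 1 + 25) + 45)*(-86) = (170 + 45)*(-86) = 215*(-86) = -18490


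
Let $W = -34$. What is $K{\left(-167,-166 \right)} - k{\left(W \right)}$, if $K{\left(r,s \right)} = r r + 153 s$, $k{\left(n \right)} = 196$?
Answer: $2295$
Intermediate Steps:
$K{\left(r,s \right)} = r^{2} + 153 s$
$K{\left(-167,-166 \right)} - k{\left(W \right)} = \left(\left(-167\right)^{2} + 153 \left(-166\right)\right) - 196 = \left(27889 - 25398\right) - 196 = 2491 - 196 = 2295$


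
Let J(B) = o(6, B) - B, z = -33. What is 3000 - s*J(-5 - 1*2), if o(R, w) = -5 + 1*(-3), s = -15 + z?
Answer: 2952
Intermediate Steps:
s = -48 (s = -15 - 33 = -48)
o(R, w) = -8 (o(R, w) = -5 - 3 = -8)
J(B) = -8 - B
3000 - s*J(-5 - 1*2) = 3000 - (-48)*(-8 - (-5 - 1*2)) = 3000 - (-48)*(-8 - (-5 - 2)) = 3000 - (-48)*(-8 - 1*(-7)) = 3000 - (-48)*(-8 + 7) = 3000 - (-48)*(-1) = 3000 - 1*48 = 3000 - 48 = 2952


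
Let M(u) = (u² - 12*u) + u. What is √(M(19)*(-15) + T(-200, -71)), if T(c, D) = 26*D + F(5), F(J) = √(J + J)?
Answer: √(-4126 + √10) ≈ 64.209*I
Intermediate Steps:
F(J) = √2*√J (F(J) = √(2*J) = √2*√J)
M(u) = u² - 11*u
T(c, D) = √10 + 26*D (T(c, D) = 26*D + √2*√5 = 26*D + √10 = √10 + 26*D)
√(M(19)*(-15) + T(-200, -71)) = √((19*(-11 + 19))*(-15) + (√10 + 26*(-71))) = √((19*8)*(-15) + (√10 - 1846)) = √(152*(-15) + (-1846 + √10)) = √(-2280 + (-1846 + √10)) = √(-4126 + √10)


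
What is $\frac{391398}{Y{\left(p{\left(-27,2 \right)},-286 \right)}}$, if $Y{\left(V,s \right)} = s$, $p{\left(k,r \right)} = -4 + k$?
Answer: $- \frac{195699}{143} \approx -1368.5$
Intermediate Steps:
$\frac{391398}{Y{\left(p{\left(-27,2 \right)},-286 \right)}} = \frac{391398}{-286} = 391398 \left(- \frac{1}{286}\right) = - \frac{195699}{143}$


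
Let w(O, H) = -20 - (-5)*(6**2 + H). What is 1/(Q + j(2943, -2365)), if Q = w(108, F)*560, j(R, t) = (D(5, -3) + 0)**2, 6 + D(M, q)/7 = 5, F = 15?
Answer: 1/131649 ≈ 7.5960e-6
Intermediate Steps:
D(M, q) = -7 (D(M, q) = -42 + 7*5 = -42 + 35 = -7)
w(O, H) = 160 + 5*H (w(O, H) = -20 - (-5)*(36 + H) = -20 - (-180 - 5*H) = -20 + (180 + 5*H) = 160 + 5*H)
j(R, t) = 49 (j(R, t) = (-7 + 0)**2 = (-7)**2 = 49)
Q = 131600 (Q = (160 + 5*15)*560 = (160 + 75)*560 = 235*560 = 131600)
1/(Q + j(2943, -2365)) = 1/(131600 + 49) = 1/131649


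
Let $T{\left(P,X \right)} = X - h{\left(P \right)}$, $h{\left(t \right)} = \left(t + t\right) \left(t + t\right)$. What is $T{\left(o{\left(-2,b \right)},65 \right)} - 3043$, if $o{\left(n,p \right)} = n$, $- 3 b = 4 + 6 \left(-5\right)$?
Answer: $-2994$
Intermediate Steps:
$b = \frac{26}{3}$ ($b = - \frac{4 + 6 \left(-5\right)}{3} = - \frac{4 - 30}{3} = \left(- \frac{1}{3}\right) \left(-26\right) = \frac{26}{3} \approx 8.6667$)
$h{\left(t \right)} = 4 t^{2}$ ($h{\left(t \right)} = 2 t 2 t = 4 t^{2}$)
$T{\left(P,X \right)} = X - 4 P^{2}$
$T{\left(o{\left(-2,b \right)},65 \right)} - 3043 = \left(65 - 4 \left(-2\right)^{2}\right) - 3043 = \left(65 - 16\right) - 3043 = 49 - 3043 = -2994$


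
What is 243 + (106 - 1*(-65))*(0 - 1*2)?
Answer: -99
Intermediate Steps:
243 + (106 - 1*(-65))*(0 - 1*2) = 243 + (106 + 65)*(0 - 2) = 243 + 171*(-2) = 243 - 342 = -99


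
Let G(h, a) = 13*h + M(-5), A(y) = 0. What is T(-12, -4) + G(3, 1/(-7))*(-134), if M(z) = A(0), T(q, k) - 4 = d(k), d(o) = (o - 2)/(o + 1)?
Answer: -5220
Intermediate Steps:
d(o) = (-2 + o)/(1 + o)
T(q, k) = 4 + (-2 + k)/(1 + k)
M(z) = 0
G(h, a) = 13*h (G(h, a) = 13*h + 0 = 13*h)
T(-12, -4) + G(3, 1/(-7))*(-134) = (2 + 5*(-4))/(1 - 4) + (13*3)*(-134) = (2 - 20)/(-3) + 39*(-134) = -1/3*(-18) - 5226 = 6 - 5226 = -5220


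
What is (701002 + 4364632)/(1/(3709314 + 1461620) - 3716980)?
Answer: -26194059082156/19220258259319 ≈ -1.3628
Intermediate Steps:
(701002 + 4364632)/(1/(3709314 + 1461620) - 3716980) = 5065634/(1/5170934 - 3716980) = 5065634/(-19220258259319/5170934) = 5065634*(-5170934/19220258259319) = -26194059082156/19220258259319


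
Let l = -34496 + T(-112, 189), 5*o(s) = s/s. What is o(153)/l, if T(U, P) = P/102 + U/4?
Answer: -34/5868765 ≈ -5.7934e-6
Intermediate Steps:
o(s) = 1/5 (o(s) = (s/s)/5 = (1/5)*1 = 1/5)
T(U, P) = U/4 + P/102 (T(U, P) = P*(1/102) + U*(1/4) = P/102 + U/4 = U/4 + P/102)
l = -1173753/34 (l = -34496 + ((1/4)*(-112) + (1/102)*189) = -34496 + (-28 + 63/34) = -34496 - 889/34 = -1173753/34 ≈ -34522.)
o(153)/l = 1/(5*(-1173753/34)) = (1/5)*(-34/1173753) = -34/5868765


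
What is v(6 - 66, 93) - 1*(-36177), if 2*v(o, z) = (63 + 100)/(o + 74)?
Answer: 1013119/28 ≈ 36183.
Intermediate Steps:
v(o, z) = 163/(2*(74 + o)) (v(o, z) = ((63 + 100)/(o + 74))/2 = (163/(74 + o))/2 = 163/(2*(74 + o)))
v(6 - 66, 93) - 1*(-36177) = 163/(2*(74 + (6 - 66))) - 1*(-36177) = 163/(2*(74 - 60)) + 36177 = (163/2)/14 + 36177 = (163/2)*(1/14) + 36177 = 163/28 + 36177 = 1013119/28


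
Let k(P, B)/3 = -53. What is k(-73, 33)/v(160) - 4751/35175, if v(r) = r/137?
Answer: -153395437/1125600 ≈ -136.28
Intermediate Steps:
k(P, B) = -159 (k(P, B) = 3*(-53) = -159)
v(r) = r/137 (v(r) = r*(1/137) = r/137)
k(-73, 33)/v(160) - 4751/35175 = -159/((1/137)*160) - 4751/35175 = -159/160/137 - 4751*1/35175 = -159*137/160 - 4751/35175 = -21783/160 - 4751/35175 = -153395437/1125600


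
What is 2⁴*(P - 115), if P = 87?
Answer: -448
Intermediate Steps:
2⁴*(P - 115) = 2⁴*(87 - 115) = 16*(-28) = -448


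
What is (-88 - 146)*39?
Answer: -9126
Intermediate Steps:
(-88 - 146)*39 = -234*39 = -9126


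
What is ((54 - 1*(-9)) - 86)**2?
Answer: 529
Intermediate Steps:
((54 - 1*(-9)) - 86)**2 = ((54 + 9) - 86)**2 = (63 - 86)**2 = (-23)**2 = 529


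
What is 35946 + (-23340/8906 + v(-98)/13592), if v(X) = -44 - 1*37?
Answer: 2175478997163/60525176 ≈ 35943.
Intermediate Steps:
v(X) = -81 (v(X) = -44 - 37 = -81)
35946 + (-23340/8906 + v(-98)/13592) = 35946 + (-23340/8906 - 81/13592) = 35946 + (-23340*1/8906 - 81*1/13592) = 35946 + (-11670/4453 - 81/13592) = 35946 - 158979333/60525176 = 2175478997163/60525176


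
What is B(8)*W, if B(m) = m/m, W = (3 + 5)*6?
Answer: 48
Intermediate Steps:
W = 48 (W = 8*6 = 48)
B(m) = 1
B(8)*W = 1*48 = 48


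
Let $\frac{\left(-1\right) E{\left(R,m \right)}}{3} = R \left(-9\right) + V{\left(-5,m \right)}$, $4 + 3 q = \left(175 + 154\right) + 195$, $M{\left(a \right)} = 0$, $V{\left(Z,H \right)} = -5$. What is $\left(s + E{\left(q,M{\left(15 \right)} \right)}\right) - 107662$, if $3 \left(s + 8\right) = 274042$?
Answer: $- \frac{34883}{3} \approx -11628.0$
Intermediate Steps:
$s = \frac{274018}{3}$ ($s = -8 + \frac{1}{3} \cdot 274042 = -8 + \frac{274042}{3} = \frac{274018}{3} \approx 91339.0$)
$q = \frac{520}{3}$ ($q = - \frac{4}{3} + \frac{\left(175 + 154\right) + 195}{3} = - \frac{4}{3} + \frac{329 + 195}{3} = - \frac{4}{3} + \frac{1}{3} \cdot 524 = - \frac{4}{3} + \frac{524}{3} = \frac{520}{3} \approx 173.33$)
$E{\left(R,m \right)} = 15 + 27 R$ ($E{\left(R,m \right)} = - 3 \left(R \left(-9\right) - 5\right) = - 3 \left(- 9 R - 5\right) = - 3 \left(-5 - 9 R\right) = 15 + 27 R$)
$\left(s + E{\left(q,M{\left(15 \right)} \right)}\right) - 107662 = \left(\frac{274018}{3} + \left(15 + 27 \cdot \frac{520}{3}\right)\right) - 107662 = \left(\frac{274018}{3} + \left(15 + 4680\right)\right) - 107662 = \left(\frac{274018}{3} + 4695\right) - 107662 = \frac{288103}{3} - 107662 = - \frac{34883}{3}$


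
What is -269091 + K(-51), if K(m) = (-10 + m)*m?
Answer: -265980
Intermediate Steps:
K(m) = m*(-10 + m)
-269091 + K(-51) = -269091 - 51*(-10 - 51) = -269091 - 51*(-61) = -269091 + 3111 = -265980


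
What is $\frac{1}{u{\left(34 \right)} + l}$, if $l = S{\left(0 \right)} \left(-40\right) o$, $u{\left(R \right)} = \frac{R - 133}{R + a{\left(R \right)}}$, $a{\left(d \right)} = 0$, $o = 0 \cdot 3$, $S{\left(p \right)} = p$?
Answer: $- \frac{34}{99} \approx -0.34343$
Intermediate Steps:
$o = 0$
$u{\left(R \right)} = \frac{-133 + R}{R}$ ($u{\left(R \right)} = \frac{R - 133}{R + 0} = \frac{-133 + R}{R}$)
$l = 0$ ($l = 0 \left(-40\right) 0 = 0 \cdot 0 = 0$)
$\frac{1}{u{\left(34 \right)} + l} = \frac{1}{\frac{-133 + 34}{34} + 0} = \frac{1}{\frac{1}{34} \left(-99\right) + 0} = \frac{1}{- \frac{99}{34} + 0} = \frac{1}{- \frac{99}{34}} = - \frac{34}{99}$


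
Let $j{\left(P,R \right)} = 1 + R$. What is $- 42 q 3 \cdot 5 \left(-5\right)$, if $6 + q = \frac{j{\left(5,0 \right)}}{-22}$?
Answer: $- \frac{209475}{11} \approx -19043.0$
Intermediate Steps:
$q = - \frac{133}{22}$ ($q = -6 + \frac{1 + 0}{-22} = -6 + 1 \left(- \frac{1}{22}\right) = -6 - \frac{1}{22} = - \frac{133}{22} \approx -6.0455$)
$- 42 q 3 \cdot 5 \left(-5\right) = \left(-42\right) \left(- \frac{133}{22}\right) 3 \cdot 5 \left(-5\right) = \frac{2793 \cdot 15 \left(-5\right)}{11} = \frac{2793}{11} \left(-75\right) = - \frac{209475}{11}$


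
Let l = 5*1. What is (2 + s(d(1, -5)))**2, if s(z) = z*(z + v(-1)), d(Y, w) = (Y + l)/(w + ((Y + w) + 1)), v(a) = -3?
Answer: 5929/256 ≈ 23.160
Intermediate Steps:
l = 5
d(Y, w) = (5 + Y)/(1 + Y + 2*w) (d(Y, w) = (Y + 5)/(w + ((Y + w) + 1)) = (5 + Y)/(w + (1 + Y + w)) = (5 + Y)/(1 + Y + 2*w))
s(z) = z*(-3 + z) (s(z) = z*(z - 3) = z*(-3 + z))
(2 + s(d(1, -5)))**2 = (2 + ((5 + 1)/(1 + 1 + 2*(-5)))*(-3 + (5 + 1)/(1 + 1 + 2*(-5))))**2 = (2 + (6/(1 + 1 - 10))*(-3 + 6/(1 + 1 - 10)))**2 = (2 + (6/(-8))*(-3 + 6/(-8)))**2 = (2 + (-1/8*6)*(-3 - 1/8*6))**2 = (2 - 3*(-3 - 3/4)/4)**2 = (2 - 3/4*(-15/4))**2 = (2 + 45/16)**2 = (77/16)**2 = 5929/256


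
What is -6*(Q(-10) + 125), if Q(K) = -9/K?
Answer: -3777/5 ≈ -755.40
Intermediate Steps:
-6*(Q(-10) + 125) = -6*(-9/(-10) + 125) = -6*(-9*(-1/10) + 125) = -6*(9/10 + 125) = -6*1259/10 = -3777/5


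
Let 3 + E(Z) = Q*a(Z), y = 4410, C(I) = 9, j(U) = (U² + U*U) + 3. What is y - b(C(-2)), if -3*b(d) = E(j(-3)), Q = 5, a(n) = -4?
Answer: 13207/3 ≈ 4402.3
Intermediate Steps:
j(U) = 3 + 2*U² (j(U) = (U² + U²) + 3 = 2*U² + 3 = 3 + 2*U²)
E(Z) = -23 (E(Z) = -3 + 5*(-4) = -3 - 20 = -23)
b(d) = 23/3 (b(d) = -⅓*(-23) = 23/3)
y - b(C(-2)) = 4410 - 1*23/3 = 4410 - 23/3 = 13207/3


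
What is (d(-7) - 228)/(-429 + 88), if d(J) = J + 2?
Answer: 233/341 ≈ 0.68328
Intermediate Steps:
d(J) = 2 + J
(d(-7) - 228)/(-429 + 88) = ((2 - 7) - 228)/(-429 + 88) = (-5 - 228)/(-341) = -233*(-1/341) = 233/341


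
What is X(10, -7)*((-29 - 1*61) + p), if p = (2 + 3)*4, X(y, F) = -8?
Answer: 560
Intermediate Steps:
p = 20 (p = 5*4 = 20)
X(10, -7)*((-29 - 1*61) + p) = -8*((-29 - 1*61) + 20) = -8*((-29 - 61) + 20) = -8*(-90 + 20) = -8*(-70) = 560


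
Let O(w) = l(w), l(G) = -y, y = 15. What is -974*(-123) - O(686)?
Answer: 119817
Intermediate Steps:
l(G) = -15 (l(G) = -1*15 = -15)
O(w) = -15
-974*(-123) - O(686) = -974*(-123) - 1*(-15) = 119802 + 15 = 119817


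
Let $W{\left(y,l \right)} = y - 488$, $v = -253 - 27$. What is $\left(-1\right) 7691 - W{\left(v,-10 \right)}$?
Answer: $-6923$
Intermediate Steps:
$v = -280$
$W{\left(y,l \right)} = -488 + y$
$\left(-1\right) 7691 - W{\left(v,-10 \right)} = \left(-1\right) 7691 - \left(-488 - 280\right) = -7691 - -768 = -7691 + 768 = -6923$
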